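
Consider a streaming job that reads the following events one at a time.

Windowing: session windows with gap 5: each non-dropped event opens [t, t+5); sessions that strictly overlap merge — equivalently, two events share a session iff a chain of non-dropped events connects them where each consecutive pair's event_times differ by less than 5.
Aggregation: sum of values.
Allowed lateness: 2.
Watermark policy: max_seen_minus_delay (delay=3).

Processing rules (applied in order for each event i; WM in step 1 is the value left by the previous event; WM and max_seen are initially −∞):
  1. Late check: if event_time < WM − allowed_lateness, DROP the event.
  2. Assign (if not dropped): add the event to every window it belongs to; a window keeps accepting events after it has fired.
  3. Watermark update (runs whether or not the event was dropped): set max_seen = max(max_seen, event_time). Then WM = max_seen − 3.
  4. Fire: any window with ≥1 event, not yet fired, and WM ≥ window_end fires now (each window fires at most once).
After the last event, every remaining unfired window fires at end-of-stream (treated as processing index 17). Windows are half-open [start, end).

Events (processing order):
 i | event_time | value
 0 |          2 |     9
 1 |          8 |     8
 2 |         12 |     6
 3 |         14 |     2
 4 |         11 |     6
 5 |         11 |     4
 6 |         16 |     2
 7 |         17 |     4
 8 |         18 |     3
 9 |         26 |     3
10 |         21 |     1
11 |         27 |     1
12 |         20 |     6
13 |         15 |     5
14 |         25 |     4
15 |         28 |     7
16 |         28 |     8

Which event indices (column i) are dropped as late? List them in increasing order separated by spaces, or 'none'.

12 13

i=0 t=2 v=9: → [2,7); WM=-1
i=1 t=8 v=8: → [8,13); WM=5
i=2 t=12 v=6: → [8,17); WM=9
i=3 t=14 v=2: → [8,19); WM=11
i=4 t=11 v=6: → [8,19); WM=11
i=5 t=11 v=4: → [8,19); WM=11
i=6 t=16 v=2: → [8,21); WM=13
i=7 t=17 v=4: → [8,22); WM=14
i=8 t=18 v=3: → [8,23); WM=15
i=9 t=26 v=3: → [26,31); WM=23
i=10 t=21 v=1: → [8,26); WM=23
i=11 t=27 v=1: → [26,32); WM=24
i=12 t=20 v=6: DROP (t<24-2); WM=24
i=13 t=15 v=5: DROP (t<24-2); WM=24
i=14 t=25 v=4: → [8,32); WM=24
i=15 t=28 v=7: → [8,33); WM=25
i=16 t=28 v=8: → [8,33); WM=25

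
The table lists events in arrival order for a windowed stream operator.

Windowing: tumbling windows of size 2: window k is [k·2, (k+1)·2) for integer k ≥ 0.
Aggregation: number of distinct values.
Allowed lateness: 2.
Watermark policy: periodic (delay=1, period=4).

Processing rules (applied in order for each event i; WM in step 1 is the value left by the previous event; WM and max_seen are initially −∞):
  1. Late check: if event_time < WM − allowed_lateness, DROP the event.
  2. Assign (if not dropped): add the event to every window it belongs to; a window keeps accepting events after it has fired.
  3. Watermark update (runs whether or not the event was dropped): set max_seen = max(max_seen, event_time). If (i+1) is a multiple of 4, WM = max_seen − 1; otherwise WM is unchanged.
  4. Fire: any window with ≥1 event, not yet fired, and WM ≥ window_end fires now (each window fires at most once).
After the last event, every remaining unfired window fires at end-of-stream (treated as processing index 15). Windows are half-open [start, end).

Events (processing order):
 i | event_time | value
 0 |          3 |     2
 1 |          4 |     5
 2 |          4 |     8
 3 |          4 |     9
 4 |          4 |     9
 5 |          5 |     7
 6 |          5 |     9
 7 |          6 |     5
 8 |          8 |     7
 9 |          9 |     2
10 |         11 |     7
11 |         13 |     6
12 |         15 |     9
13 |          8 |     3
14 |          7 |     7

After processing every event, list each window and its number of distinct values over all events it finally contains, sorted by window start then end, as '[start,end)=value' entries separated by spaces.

[2,4)=1 [4,6)=4 [6,8)=1 [8,10)=2 [10,12)=1 [12,14)=1 [14,16)=1

i=0 t=3 v=2: → [2,4); WM=−∞
i=1 t=4 v=5: → [4,6); WM=−∞
i=2 t=4 v=8: → [4,6); WM=−∞
i=3 t=4 v=9: → [4,6); WM=3
i=4 t=4 v=9: → [4,6); WM=3
i=5 t=5 v=7: → [4,6); WM=3
i=6 t=5 v=9: → [4,6); WM=3
i=7 t=6 v=5: → [6,8); WM=5; [2,4) fires=1
i=8 t=8 v=7: → [8,10); WM=5
i=9 t=9 v=2: → [8,10); WM=5
i=10 t=11 v=7: → [10,12); WM=5
i=11 t=13 v=6: → [12,14); WM=12; [4,6) fires=4 [6,8) fires=1 [8,10) fires=2 [10,12) fires=1
i=12 t=15 v=9: → [14,16); WM=12
i=13 t=8 v=3: DROP (t<12-2); WM=12
i=14 t=7 v=7: DROP (t<12-2); WM=12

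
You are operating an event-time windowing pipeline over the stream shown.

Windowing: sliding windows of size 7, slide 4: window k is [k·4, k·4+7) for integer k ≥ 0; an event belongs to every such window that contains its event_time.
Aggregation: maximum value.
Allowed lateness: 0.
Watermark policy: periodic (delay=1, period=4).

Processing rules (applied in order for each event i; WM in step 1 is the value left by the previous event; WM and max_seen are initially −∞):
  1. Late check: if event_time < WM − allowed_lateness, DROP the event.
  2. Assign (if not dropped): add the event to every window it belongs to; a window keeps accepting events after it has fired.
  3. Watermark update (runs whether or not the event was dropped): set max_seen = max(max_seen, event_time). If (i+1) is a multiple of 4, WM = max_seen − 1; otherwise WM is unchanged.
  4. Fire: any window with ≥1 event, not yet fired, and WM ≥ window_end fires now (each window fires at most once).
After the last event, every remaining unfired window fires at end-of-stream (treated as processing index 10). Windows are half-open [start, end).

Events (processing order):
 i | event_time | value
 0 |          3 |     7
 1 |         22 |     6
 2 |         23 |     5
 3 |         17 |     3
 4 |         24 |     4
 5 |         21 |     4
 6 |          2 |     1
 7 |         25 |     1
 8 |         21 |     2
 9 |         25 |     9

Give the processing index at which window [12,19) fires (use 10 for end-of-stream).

3

i=0 t=3 v=7: → [0,7); WM=−∞
i=1 t=22 v=6: → [20,27),[16,23); WM=−∞
i=2 t=23 v=5: → [20,27); WM=−∞
i=3 t=17 v=3: → [16,23),[12,19); WM=22; [0,7) fires=7 [12,19) fires=3
i=4 t=24 v=4: → [24,31),[20,27); WM=22
i=5 t=21 v=4: DROP (t<22-0); WM=22
i=6 t=2 v=1: DROP (t<22-0); WM=22
i=7 t=25 v=1: → [24,31),[20,27); WM=24; [16,23) fires=6
i=8 t=21 v=2: DROP (t<24-0); WM=24
i=9 t=25 v=9: → [24,31),[20,27); WM=24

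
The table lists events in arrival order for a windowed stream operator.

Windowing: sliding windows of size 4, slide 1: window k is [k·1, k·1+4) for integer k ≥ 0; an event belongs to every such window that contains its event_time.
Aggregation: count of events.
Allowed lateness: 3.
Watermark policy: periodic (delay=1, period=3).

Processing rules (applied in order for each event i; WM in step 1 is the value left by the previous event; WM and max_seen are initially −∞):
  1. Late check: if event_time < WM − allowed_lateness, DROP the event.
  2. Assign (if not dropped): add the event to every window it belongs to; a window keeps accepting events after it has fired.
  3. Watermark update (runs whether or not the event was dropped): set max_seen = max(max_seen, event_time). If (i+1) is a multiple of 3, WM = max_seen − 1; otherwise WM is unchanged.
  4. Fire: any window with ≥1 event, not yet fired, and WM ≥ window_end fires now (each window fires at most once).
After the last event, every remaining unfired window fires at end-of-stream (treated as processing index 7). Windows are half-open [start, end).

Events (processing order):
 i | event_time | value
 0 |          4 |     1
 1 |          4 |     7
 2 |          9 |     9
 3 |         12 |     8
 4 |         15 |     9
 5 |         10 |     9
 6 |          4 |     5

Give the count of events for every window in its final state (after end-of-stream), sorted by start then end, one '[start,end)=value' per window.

[1,5)=2 [2,6)=2 [3,7)=2 [4,8)=2 [6,10)=1 [7,11)=2 [8,12)=2 [9,13)=3 [10,14)=2 [11,15)=1 [12,16)=2 [13,17)=1 [14,18)=1 [15,19)=1

i=0 t=4 v=1: → [4,8),[3,7),[2,6),[1,5); WM=−∞
i=1 t=4 v=7: → [4,8),[3,7),[2,6),[1,5); WM=−∞
i=2 t=9 v=9: → [9,13),[8,12),[7,11),[6,10); WM=8; [1,5) fires=2 [2,6) fires=2 [3,7) fires=2 [4,8) fires=2
i=3 t=12 v=8: → [12,16),[11,15),[10,14),[9,13); WM=8
i=4 t=15 v=9: → [15,19),[14,18),[13,17),[12,16); WM=8
i=5 t=10 v=9: → [10,14),[9,13),[8,12),[7,11); WM=14; [6,10) fires=1 [7,11) fires=2 [8,12) fires=2 [9,13) fires=3 [10,14) fires=2
i=6 t=4 v=5: DROP (t<14-3); WM=14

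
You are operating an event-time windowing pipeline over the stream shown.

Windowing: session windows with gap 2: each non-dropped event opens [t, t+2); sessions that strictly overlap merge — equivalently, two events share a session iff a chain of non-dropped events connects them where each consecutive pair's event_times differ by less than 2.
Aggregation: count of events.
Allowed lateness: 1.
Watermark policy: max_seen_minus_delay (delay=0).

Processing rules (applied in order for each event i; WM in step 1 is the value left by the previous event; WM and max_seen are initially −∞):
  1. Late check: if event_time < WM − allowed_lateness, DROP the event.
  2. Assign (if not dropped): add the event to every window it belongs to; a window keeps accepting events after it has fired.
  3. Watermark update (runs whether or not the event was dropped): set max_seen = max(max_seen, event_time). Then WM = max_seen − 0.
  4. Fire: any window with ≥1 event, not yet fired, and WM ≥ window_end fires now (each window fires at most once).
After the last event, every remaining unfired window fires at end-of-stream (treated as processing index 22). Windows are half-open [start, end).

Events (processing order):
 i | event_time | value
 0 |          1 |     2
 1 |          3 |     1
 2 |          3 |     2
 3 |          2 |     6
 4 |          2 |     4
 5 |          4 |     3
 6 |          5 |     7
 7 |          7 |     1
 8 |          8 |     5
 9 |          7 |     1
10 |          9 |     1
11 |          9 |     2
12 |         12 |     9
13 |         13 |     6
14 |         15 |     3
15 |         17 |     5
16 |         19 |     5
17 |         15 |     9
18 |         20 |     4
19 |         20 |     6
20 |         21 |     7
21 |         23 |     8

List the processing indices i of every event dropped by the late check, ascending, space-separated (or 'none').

i=0 t=1 v=2: → [1,3); WM=1
i=1 t=3 v=1: → [3,5); WM=3
i=2 t=3 v=2: → [3,5); WM=3
i=3 t=2 v=6: → [1,5); WM=3
i=4 t=2 v=4: → [1,5); WM=3
i=5 t=4 v=3: → [1,6); WM=4
i=6 t=5 v=7: → [1,7); WM=5
i=7 t=7 v=1: → [7,9); WM=7
i=8 t=8 v=5: → [7,10); WM=8
i=9 t=7 v=1: → [7,10); WM=8
i=10 t=9 v=1: → [7,11); WM=9
i=11 t=9 v=2: → [7,11); WM=9
i=12 t=12 v=9: → [12,14); WM=12
i=13 t=13 v=6: → [12,15); WM=13
i=14 t=15 v=3: → [15,17); WM=15
i=15 t=17 v=5: → [17,19); WM=17
i=16 t=19 v=5: → [19,21); WM=19
i=17 t=15 v=9: DROP (t<19-1); WM=19
i=18 t=20 v=4: → [19,22); WM=20
i=19 t=20 v=6: → [19,22); WM=20
i=20 t=21 v=7: → [19,23); WM=21
i=21 t=23 v=8: → [23,25); WM=23

17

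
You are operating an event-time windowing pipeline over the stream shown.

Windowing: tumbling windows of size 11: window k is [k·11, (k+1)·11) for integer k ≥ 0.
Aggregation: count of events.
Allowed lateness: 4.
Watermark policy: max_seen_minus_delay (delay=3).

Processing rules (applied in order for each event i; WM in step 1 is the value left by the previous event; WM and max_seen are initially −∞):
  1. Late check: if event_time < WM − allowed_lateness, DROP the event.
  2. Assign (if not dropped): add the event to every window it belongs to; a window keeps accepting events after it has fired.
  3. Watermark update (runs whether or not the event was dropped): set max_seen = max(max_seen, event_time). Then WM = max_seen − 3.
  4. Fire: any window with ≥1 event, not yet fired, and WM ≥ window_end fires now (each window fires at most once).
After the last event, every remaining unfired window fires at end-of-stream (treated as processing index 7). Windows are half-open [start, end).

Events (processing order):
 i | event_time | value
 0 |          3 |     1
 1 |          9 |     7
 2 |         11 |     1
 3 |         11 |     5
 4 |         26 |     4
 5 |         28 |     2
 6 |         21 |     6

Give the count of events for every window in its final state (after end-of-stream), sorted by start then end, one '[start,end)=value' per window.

[0,11)=2 [11,22)=3 [22,33)=2

i=0 t=3 v=1: → [0,11); WM=0
i=1 t=9 v=7: → [0,11); WM=6
i=2 t=11 v=1: → [11,22); WM=8
i=3 t=11 v=5: → [11,22); WM=8
i=4 t=26 v=4: → [22,33); WM=23; [0,11) fires=2 [11,22) fires=2
i=5 t=28 v=2: → [22,33); WM=25
i=6 t=21 v=6: → [11,22); WM=25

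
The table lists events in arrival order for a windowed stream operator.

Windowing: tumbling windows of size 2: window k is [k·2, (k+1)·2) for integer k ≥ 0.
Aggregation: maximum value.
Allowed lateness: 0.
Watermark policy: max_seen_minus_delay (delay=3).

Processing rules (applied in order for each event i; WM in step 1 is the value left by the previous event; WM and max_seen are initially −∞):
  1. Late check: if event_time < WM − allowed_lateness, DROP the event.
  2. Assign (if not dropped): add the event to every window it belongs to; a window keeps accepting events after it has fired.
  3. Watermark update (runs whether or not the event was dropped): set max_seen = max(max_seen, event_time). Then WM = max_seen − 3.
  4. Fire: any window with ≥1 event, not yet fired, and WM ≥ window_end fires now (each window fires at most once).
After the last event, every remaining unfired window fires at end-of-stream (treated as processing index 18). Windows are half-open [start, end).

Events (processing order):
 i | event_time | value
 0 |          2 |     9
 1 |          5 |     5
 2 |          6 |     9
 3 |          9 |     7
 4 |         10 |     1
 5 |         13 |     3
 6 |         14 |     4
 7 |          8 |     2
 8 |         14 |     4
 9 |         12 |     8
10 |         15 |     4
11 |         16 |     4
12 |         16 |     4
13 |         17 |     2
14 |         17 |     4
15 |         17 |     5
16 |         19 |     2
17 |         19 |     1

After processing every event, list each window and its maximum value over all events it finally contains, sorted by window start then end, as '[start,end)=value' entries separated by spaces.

[2,4)=9 [4,6)=5 [6,8)=9 [8,10)=7 [10,12)=1 [12,14)=8 [14,16)=4 [16,18)=5 [18,20)=2

i=0 t=2 v=9: → [2,4); WM=-1
i=1 t=5 v=5: → [4,6); WM=2
i=2 t=6 v=9: → [6,8); WM=3
i=3 t=9 v=7: → [8,10); WM=6; [2,4) fires=9 [4,6) fires=5
i=4 t=10 v=1: → [10,12); WM=7
i=5 t=13 v=3: → [12,14); WM=10; [6,8) fires=9 [8,10) fires=7
i=6 t=14 v=4: → [14,16); WM=11
i=7 t=8 v=2: DROP (t<11-0); WM=11
i=8 t=14 v=4: → [14,16); WM=11
i=9 t=12 v=8: → [12,14); WM=11
i=10 t=15 v=4: → [14,16); WM=12; [10,12) fires=1
i=11 t=16 v=4: → [16,18); WM=13
i=12 t=16 v=4: → [16,18); WM=13
i=13 t=17 v=2: → [16,18); WM=14; [12,14) fires=8
i=14 t=17 v=4: → [16,18); WM=14
i=15 t=17 v=5: → [16,18); WM=14
i=16 t=19 v=2: → [18,20); WM=16; [14,16) fires=4
i=17 t=19 v=1: → [18,20); WM=16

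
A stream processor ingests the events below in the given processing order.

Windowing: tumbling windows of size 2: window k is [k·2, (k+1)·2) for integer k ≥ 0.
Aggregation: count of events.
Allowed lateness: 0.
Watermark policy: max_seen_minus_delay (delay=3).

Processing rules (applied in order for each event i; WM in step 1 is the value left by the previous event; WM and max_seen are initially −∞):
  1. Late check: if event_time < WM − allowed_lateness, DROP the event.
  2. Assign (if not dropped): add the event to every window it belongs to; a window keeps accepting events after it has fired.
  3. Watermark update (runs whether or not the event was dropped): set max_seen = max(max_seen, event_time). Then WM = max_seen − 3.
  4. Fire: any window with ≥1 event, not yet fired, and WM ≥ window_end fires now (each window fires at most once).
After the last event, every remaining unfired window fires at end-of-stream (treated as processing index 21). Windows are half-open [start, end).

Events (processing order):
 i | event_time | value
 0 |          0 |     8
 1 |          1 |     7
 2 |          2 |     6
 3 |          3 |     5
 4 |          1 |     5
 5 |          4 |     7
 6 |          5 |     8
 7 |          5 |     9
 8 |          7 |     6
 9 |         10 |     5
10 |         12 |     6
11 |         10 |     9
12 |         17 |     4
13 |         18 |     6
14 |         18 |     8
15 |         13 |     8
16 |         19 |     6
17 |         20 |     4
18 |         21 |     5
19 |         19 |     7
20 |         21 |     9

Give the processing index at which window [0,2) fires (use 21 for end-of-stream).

6

i=0 t=0 v=8: → [0,2); WM=-3
i=1 t=1 v=7: → [0,2); WM=-2
i=2 t=2 v=6: → [2,4); WM=-1
i=3 t=3 v=5: → [2,4); WM=0
i=4 t=1 v=5: → [0,2); WM=0
i=5 t=4 v=7: → [4,6); WM=1
i=6 t=5 v=8: → [4,6); WM=2; [0,2) fires=3
i=7 t=5 v=9: → [4,6); WM=2
i=8 t=7 v=6: → [6,8); WM=4; [2,4) fires=2
i=9 t=10 v=5: → [10,12); WM=7; [4,6) fires=3
i=10 t=12 v=6: → [12,14); WM=9; [6,8) fires=1
i=11 t=10 v=9: → [10,12); WM=9
i=12 t=17 v=4: → [16,18); WM=14; [10,12) fires=2 [12,14) fires=1
i=13 t=18 v=6: → [18,20); WM=15
i=14 t=18 v=8: → [18,20); WM=15
i=15 t=13 v=8: DROP (t<15-0); WM=15
i=16 t=19 v=6: → [18,20); WM=16
i=17 t=20 v=4: → [20,22); WM=17
i=18 t=21 v=5: → [20,22); WM=18; [16,18) fires=1
i=19 t=19 v=7: → [18,20); WM=18
i=20 t=21 v=9: → [20,22); WM=18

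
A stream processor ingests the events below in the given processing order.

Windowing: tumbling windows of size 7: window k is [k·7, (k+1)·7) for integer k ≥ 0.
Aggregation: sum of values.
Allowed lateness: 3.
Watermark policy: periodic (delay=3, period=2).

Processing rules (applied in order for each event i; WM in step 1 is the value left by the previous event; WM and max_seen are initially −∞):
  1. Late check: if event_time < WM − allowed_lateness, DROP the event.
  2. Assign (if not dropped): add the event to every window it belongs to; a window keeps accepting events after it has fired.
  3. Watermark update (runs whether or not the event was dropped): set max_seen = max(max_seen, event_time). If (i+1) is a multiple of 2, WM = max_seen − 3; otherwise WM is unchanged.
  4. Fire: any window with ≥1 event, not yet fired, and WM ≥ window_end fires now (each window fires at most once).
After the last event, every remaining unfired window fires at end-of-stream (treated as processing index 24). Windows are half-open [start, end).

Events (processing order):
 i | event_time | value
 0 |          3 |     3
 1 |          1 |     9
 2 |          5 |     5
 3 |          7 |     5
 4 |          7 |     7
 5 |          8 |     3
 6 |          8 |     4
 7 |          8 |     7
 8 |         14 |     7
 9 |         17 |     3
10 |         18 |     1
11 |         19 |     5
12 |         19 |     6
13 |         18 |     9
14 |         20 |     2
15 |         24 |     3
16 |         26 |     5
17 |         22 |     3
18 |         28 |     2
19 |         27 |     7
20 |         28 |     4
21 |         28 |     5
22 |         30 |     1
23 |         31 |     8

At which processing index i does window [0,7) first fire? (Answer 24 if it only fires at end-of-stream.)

9

i=0 t=3 v=3: → [0,7); WM=−∞
i=1 t=1 v=9: → [0,7); WM=0
i=2 t=5 v=5: → [0,7); WM=0
i=3 t=7 v=5: → [7,14); WM=4
i=4 t=7 v=7: → [7,14); WM=4
i=5 t=8 v=3: → [7,14); WM=5
i=6 t=8 v=4: → [7,14); WM=5
i=7 t=8 v=7: → [7,14); WM=5
i=8 t=14 v=7: → [14,21); WM=5
i=9 t=17 v=3: → [14,21); WM=14; [0,7) fires=17 [7,14) fires=26
i=10 t=18 v=1: → [14,21); WM=14
i=11 t=19 v=5: → [14,21); WM=16
i=12 t=19 v=6: → [14,21); WM=16
i=13 t=18 v=9: → [14,21); WM=16
i=14 t=20 v=2: → [14,21); WM=16
i=15 t=24 v=3: → [21,28); WM=21; [14,21) fires=33
i=16 t=26 v=5: → [21,28); WM=21
i=17 t=22 v=3: → [21,28); WM=23
i=18 t=28 v=2: → [28,35); WM=23
i=19 t=27 v=7: → [21,28); WM=25
i=20 t=28 v=4: → [28,35); WM=25
i=21 t=28 v=5: → [28,35); WM=25
i=22 t=30 v=1: → [28,35); WM=25
i=23 t=31 v=8: → [28,35); WM=28; [21,28) fires=18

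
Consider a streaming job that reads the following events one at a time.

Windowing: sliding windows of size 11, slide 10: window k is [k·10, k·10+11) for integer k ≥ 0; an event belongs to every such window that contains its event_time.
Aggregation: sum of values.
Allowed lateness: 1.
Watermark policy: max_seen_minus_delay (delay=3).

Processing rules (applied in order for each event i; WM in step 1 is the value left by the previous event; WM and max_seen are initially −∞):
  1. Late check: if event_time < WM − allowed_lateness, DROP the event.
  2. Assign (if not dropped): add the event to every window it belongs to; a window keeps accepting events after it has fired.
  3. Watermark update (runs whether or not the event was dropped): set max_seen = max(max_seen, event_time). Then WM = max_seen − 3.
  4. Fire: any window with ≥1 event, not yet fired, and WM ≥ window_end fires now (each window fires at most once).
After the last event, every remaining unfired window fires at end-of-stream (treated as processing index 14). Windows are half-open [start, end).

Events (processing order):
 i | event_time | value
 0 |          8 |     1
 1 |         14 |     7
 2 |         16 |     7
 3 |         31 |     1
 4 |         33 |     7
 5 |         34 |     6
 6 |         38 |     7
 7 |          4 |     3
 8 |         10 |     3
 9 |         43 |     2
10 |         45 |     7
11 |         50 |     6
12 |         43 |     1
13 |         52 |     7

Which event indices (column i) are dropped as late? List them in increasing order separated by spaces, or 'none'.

i=0 t=8 v=1: → [0,11); WM=5
i=1 t=14 v=7: → [10,21); WM=11; [0,11) fires=1
i=2 t=16 v=7: → [10,21); WM=13
i=3 t=31 v=1: → [30,41); WM=28; [10,21) fires=14
i=4 t=33 v=7: → [30,41); WM=30
i=5 t=34 v=6: → [30,41); WM=31
i=6 t=38 v=7: → [30,41); WM=35
i=7 t=4 v=3: DROP (t<35-1); WM=35
i=8 t=10 v=3: DROP (t<35-1); WM=35
i=9 t=43 v=2: → [40,51); WM=40
i=10 t=45 v=7: → [40,51); WM=42; [30,41) fires=21
i=11 t=50 v=6: → [50,61),[40,51); WM=47
i=12 t=43 v=1: DROP (t<47-1); WM=47
i=13 t=52 v=7: → [50,61); WM=49

7 8 12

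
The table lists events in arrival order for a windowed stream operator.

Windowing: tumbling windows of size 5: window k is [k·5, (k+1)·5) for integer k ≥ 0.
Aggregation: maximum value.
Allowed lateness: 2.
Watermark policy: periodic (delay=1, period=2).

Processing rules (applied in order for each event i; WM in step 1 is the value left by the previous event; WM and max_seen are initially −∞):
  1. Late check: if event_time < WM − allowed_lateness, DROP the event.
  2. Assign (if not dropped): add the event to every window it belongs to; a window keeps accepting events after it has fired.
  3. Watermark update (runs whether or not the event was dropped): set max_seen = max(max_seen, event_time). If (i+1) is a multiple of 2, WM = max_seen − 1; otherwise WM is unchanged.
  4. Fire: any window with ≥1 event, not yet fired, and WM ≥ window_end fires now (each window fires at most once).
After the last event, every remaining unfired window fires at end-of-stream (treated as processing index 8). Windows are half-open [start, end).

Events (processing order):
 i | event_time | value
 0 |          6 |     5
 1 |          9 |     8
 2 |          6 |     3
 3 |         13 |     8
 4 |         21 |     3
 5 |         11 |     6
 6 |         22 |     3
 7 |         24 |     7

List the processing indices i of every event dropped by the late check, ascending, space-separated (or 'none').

none

i=0 t=6 v=5: → [5,10); WM=−∞
i=1 t=9 v=8: → [5,10); WM=8
i=2 t=6 v=3: → [5,10); WM=8
i=3 t=13 v=8: → [10,15); WM=12; [5,10) fires=8
i=4 t=21 v=3: → [20,25); WM=12
i=5 t=11 v=6: → [10,15); WM=20; [10,15) fires=8
i=6 t=22 v=3: → [20,25); WM=20
i=7 t=24 v=7: → [20,25); WM=23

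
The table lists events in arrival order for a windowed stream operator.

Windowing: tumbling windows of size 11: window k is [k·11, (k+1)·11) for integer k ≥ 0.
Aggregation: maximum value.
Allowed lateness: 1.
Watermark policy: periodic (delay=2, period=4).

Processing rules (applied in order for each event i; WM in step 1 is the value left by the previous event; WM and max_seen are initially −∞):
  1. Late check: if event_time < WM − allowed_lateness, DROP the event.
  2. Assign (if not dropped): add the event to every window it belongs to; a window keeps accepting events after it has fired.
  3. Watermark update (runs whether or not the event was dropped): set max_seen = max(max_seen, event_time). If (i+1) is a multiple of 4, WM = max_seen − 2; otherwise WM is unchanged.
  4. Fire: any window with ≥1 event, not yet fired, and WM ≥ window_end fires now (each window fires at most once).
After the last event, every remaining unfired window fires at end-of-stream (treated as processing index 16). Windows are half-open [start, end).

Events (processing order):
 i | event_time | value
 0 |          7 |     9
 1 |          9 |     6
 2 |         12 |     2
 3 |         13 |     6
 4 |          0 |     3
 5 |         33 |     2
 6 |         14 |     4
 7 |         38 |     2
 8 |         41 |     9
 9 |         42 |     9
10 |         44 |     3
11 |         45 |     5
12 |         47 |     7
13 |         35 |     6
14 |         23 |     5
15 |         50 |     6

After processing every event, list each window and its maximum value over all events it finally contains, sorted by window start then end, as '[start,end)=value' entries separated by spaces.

[0,11)=9 [11,22)=6 [33,44)=9 [44,55)=7

i=0 t=7 v=9: → [0,11); WM=−∞
i=1 t=9 v=6: → [0,11); WM=−∞
i=2 t=12 v=2: → [11,22); WM=−∞
i=3 t=13 v=6: → [11,22); WM=11; [0,11) fires=9
i=4 t=0 v=3: DROP (t<11-1); WM=11
i=5 t=33 v=2: → [33,44); WM=11
i=6 t=14 v=4: → [11,22); WM=11
i=7 t=38 v=2: → [33,44); WM=36; [11,22) fires=6
i=8 t=41 v=9: → [33,44); WM=36
i=9 t=42 v=9: → [33,44); WM=36
i=10 t=44 v=3: → [44,55); WM=36
i=11 t=45 v=5: → [44,55); WM=43
i=12 t=47 v=7: → [44,55); WM=43
i=13 t=35 v=6: DROP (t<43-1); WM=43
i=14 t=23 v=5: DROP (t<43-1); WM=43
i=15 t=50 v=6: → [44,55); WM=48; [33,44) fires=9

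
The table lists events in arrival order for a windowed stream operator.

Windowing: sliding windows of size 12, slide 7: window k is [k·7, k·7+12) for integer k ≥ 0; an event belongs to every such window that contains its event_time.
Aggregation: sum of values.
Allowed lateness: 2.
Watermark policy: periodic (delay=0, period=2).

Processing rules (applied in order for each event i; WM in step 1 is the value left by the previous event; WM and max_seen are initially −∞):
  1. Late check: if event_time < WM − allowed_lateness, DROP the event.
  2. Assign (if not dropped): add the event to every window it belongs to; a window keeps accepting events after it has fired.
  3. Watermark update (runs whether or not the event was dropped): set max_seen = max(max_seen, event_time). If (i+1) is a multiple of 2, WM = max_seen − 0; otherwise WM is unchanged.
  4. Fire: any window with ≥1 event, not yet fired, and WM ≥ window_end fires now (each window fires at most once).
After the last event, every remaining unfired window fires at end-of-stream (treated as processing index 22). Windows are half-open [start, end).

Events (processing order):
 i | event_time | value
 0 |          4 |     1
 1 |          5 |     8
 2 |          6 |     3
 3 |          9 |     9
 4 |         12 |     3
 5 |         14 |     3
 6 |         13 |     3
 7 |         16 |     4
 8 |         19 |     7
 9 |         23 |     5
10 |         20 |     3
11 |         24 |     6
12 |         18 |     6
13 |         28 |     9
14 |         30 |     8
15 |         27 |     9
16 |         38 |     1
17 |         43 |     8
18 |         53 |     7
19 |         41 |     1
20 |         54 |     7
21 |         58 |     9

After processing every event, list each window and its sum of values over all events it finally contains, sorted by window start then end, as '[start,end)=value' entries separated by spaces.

i=0 t=4 v=1: → [0,12); WM=−∞
i=1 t=5 v=8: → [0,12); WM=5
i=2 t=6 v=3: → [0,12); WM=5
i=3 t=9 v=9: → [7,19),[0,12); WM=9
i=4 t=12 v=3: → [7,19); WM=9
i=5 t=14 v=3: → [14,26),[7,19); WM=14; [0,12) fires=21
i=6 t=13 v=3: → [7,19); WM=14
i=7 t=16 v=4: → [14,26),[7,19); WM=16
i=8 t=19 v=7: → [14,26); WM=16
i=9 t=23 v=5: → [21,33),[14,26); WM=23; [7,19) fires=22
i=10 t=20 v=3: DROP (t<23-2); WM=23
i=11 t=24 v=6: → [21,33),[14,26); WM=24
i=12 t=18 v=6: DROP (t<24-2); WM=24
i=13 t=28 v=9: → [28,40),[21,33); WM=28; [14,26) fires=25
i=14 t=30 v=8: → [28,40),[21,33); WM=28
i=15 t=27 v=9: → [21,33); WM=30
i=16 t=38 v=1: → [35,47),[28,40); WM=30
i=17 t=43 v=8: → [42,54),[35,47); WM=43; [21,33) fires=37 [28,40) fires=18
i=18 t=53 v=7: → [49,61),[42,54); WM=43
i=19 t=41 v=1: → [35,47); WM=53; [35,47) fires=10
i=20 t=54 v=7: → [49,61); WM=53
i=21 t=58 v=9: → [56,68),[49,61); WM=58; [42,54) fires=15

[0,12)=21 [7,19)=22 [14,26)=25 [21,33)=37 [28,40)=18 [35,47)=10 [42,54)=15 [49,61)=23 [56,68)=9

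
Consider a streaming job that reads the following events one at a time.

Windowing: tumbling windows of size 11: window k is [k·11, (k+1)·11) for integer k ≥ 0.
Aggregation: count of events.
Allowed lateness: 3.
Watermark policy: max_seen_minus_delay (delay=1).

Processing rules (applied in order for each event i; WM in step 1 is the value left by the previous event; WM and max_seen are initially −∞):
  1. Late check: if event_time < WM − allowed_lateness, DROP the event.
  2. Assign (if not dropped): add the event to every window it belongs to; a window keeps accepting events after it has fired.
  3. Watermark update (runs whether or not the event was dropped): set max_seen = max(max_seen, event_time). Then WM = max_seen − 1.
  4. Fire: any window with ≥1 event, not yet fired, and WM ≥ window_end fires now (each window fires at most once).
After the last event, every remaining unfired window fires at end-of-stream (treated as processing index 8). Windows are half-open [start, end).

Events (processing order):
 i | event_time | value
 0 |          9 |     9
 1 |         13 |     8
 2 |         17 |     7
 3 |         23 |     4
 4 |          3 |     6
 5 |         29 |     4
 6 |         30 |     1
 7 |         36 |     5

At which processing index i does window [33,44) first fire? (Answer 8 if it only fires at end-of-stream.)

8

i=0 t=9 v=9: → [0,11); WM=8
i=1 t=13 v=8: → [11,22); WM=12; [0,11) fires=1
i=2 t=17 v=7: → [11,22); WM=16
i=3 t=23 v=4: → [22,33); WM=22; [11,22) fires=2
i=4 t=3 v=6: DROP (t<22-3); WM=22
i=5 t=29 v=4: → [22,33); WM=28
i=6 t=30 v=1: → [22,33); WM=29
i=7 t=36 v=5: → [33,44); WM=35; [22,33) fires=3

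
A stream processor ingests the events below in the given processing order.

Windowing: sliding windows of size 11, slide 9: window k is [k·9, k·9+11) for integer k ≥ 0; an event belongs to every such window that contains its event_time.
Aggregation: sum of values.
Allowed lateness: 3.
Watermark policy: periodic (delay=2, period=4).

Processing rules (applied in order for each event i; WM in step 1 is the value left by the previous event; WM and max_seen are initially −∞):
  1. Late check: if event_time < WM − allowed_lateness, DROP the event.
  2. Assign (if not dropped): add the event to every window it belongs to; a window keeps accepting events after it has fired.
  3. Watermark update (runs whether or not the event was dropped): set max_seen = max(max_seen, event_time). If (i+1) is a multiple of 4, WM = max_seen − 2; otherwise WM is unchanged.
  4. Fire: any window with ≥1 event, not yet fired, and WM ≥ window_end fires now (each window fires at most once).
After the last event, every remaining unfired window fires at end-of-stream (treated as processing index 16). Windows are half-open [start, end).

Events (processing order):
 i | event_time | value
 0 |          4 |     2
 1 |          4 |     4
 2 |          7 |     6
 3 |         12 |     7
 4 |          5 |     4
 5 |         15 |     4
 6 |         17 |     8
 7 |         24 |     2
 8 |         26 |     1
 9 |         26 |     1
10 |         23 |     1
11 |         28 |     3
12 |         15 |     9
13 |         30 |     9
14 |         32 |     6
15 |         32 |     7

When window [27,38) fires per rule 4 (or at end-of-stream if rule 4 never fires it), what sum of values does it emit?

i=0 t=4 v=2: → [0,11); WM=−∞
i=1 t=4 v=4: → [0,11); WM=−∞
i=2 t=7 v=6: → [0,11); WM=−∞
i=3 t=12 v=7: → [9,20); WM=10
i=4 t=5 v=4: DROP (t<10-3); WM=10
i=5 t=15 v=4: → [9,20); WM=10
i=6 t=17 v=8: → [9,20); WM=10
i=7 t=24 v=2: → [18,29); WM=22; [0,11) fires=12 [9,20) fires=19
i=8 t=26 v=1: → [18,29); WM=22
i=9 t=26 v=1: → [18,29); WM=22
i=10 t=23 v=1: → [18,29); WM=22
i=11 t=28 v=3: → [27,38),[18,29); WM=26
i=12 t=15 v=9: DROP (t<26-3); WM=26
i=13 t=30 v=9: → [27,38); WM=26
i=14 t=32 v=6: → [27,38); WM=26
i=15 t=32 v=7: → [27,38); WM=30; [18,29) fires=8

25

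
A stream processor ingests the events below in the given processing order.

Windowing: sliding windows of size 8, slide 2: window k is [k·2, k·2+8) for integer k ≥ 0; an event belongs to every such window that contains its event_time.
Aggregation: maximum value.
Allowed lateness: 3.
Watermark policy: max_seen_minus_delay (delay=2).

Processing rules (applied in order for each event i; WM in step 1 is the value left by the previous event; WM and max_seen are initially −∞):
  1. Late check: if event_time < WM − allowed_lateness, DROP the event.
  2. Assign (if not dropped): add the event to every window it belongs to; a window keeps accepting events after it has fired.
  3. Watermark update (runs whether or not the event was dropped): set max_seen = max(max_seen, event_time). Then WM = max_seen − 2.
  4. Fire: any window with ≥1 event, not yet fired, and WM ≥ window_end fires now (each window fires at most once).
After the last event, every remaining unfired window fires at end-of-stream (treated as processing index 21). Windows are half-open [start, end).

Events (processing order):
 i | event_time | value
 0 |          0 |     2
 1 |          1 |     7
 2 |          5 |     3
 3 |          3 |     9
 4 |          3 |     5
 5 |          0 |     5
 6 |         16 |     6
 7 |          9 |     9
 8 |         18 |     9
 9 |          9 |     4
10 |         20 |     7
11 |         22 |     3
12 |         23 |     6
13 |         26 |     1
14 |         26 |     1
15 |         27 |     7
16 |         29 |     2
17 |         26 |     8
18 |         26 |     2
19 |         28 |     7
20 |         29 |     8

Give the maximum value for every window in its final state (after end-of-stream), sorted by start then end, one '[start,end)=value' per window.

i=0 t=0 v=2: → [0,8); WM=-2
i=1 t=1 v=7: → [0,8); WM=-1
i=2 t=5 v=3: → [4,12),[2,10),[0,8); WM=3
i=3 t=3 v=9: → [2,10),[0,8); WM=3
i=4 t=3 v=5: → [2,10),[0,8); WM=3
i=5 t=0 v=5: → [0,8); WM=3
i=6 t=16 v=6: → [16,24),[14,22),[12,20),[10,18); WM=14; [0,8) fires=9 [2,10) fires=9 [4,12) fires=3
i=7 t=9 v=9: DROP (t<14-3); WM=14
i=8 t=18 v=9: → [18,26),[16,24),[14,22),[12,20); WM=16
i=9 t=9 v=4: DROP (t<16-3); WM=16
i=10 t=20 v=7: → [20,28),[18,26),[16,24),[14,22); WM=18; [10,18) fires=6
i=11 t=22 v=3: → [22,30),[20,28),[18,26),[16,24); WM=20; [12,20) fires=9
i=12 t=23 v=6: → [22,30),[20,28),[18,26),[16,24); WM=21
i=13 t=26 v=1: → [26,34),[24,32),[22,30),[20,28); WM=24; [14,22) fires=9 [16,24) fires=9
i=14 t=26 v=1: → [26,34),[24,32),[22,30),[20,28); WM=24
i=15 t=27 v=7: → [26,34),[24,32),[22,30),[20,28); WM=25
i=16 t=29 v=2: → [28,36),[26,34),[24,32),[22,30); WM=27; [18,26) fires=9
i=17 t=26 v=8: → [26,34),[24,32),[22,30),[20,28); WM=27
i=18 t=26 v=2: → [26,34),[24,32),[22,30),[20,28); WM=27
i=19 t=28 v=7: → [28,36),[26,34),[24,32),[22,30); WM=27
i=20 t=29 v=8: → [28,36),[26,34),[24,32),[22,30); WM=27

[0,8)=9 [2,10)=9 [4,12)=3 [10,18)=6 [12,20)=9 [14,22)=9 [16,24)=9 [18,26)=9 [20,28)=8 [22,30)=8 [24,32)=8 [26,34)=8 [28,36)=8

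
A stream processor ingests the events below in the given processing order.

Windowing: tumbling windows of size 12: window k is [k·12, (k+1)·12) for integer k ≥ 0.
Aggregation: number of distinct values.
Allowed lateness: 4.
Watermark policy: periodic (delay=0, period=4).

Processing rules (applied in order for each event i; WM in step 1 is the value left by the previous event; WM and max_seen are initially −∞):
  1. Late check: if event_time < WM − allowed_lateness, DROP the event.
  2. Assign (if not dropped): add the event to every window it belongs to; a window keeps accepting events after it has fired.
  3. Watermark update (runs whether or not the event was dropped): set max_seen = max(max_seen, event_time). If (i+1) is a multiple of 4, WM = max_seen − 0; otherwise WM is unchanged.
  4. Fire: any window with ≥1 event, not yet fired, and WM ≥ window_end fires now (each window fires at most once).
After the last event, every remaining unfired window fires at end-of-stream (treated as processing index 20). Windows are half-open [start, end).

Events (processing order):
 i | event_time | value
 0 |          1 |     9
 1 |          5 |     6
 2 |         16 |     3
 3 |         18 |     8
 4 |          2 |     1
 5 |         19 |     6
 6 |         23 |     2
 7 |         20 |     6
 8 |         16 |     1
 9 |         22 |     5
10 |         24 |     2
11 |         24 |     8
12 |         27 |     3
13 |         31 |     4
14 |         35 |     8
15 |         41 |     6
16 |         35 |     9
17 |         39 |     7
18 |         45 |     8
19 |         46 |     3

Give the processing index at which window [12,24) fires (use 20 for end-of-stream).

11

i=0 t=1 v=9: → [0,12); WM=−∞
i=1 t=5 v=6: → [0,12); WM=−∞
i=2 t=16 v=3: → [12,24); WM=−∞
i=3 t=18 v=8: → [12,24); WM=18; [0,12) fires=2
i=4 t=2 v=1: DROP (t<18-4); WM=18
i=5 t=19 v=6: → [12,24); WM=18
i=6 t=23 v=2: → [12,24); WM=18
i=7 t=20 v=6: → [12,24); WM=23
i=8 t=16 v=1: DROP (t<23-4); WM=23
i=9 t=22 v=5: → [12,24); WM=23
i=10 t=24 v=2: → [24,36); WM=23
i=11 t=24 v=8: → [24,36); WM=24; [12,24) fires=5
i=12 t=27 v=3: → [24,36); WM=24
i=13 t=31 v=4: → [24,36); WM=24
i=14 t=35 v=8: → [24,36); WM=24
i=15 t=41 v=6: → [36,48); WM=41; [24,36) fires=4
i=16 t=35 v=9: DROP (t<41-4); WM=41
i=17 t=39 v=7: → [36,48); WM=41
i=18 t=45 v=8: → [36,48); WM=41
i=19 t=46 v=3: → [36,48); WM=46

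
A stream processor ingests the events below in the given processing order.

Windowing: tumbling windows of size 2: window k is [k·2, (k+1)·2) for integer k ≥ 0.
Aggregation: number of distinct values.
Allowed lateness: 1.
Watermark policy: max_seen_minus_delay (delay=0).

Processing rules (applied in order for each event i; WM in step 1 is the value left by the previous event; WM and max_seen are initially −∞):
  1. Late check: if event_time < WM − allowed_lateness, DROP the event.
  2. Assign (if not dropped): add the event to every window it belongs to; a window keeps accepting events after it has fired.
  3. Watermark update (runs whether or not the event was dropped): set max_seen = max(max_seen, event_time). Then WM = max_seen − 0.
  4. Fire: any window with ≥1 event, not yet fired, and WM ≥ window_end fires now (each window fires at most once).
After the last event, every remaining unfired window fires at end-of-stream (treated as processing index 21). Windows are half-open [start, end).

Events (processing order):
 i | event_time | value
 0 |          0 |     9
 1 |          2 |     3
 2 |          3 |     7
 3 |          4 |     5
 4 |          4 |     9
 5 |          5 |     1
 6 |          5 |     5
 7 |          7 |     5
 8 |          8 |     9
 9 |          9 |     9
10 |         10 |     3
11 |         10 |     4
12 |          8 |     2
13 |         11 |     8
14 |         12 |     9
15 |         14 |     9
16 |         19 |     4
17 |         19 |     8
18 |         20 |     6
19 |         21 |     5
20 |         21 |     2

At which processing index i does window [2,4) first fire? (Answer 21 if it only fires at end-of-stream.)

i=0 t=0 v=9: → [0,2); WM=0
i=1 t=2 v=3: → [2,4); WM=2; [0,2) fires=1
i=2 t=3 v=7: → [2,4); WM=3
i=3 t=4 v=5: → [4,6); WM=4; [2,4) fires=2
i=4 t=4 v=9: → [4,6); WM=4
i=5 t=5 v=1: → [4,6); WM=5
i=6 t=5 v=5: → [4,6); WM=5
i=7 t=7 v=5: → [6,8); WM=7; [4,6) fires=3
i=8 t=8 v=9: → [8,10); WM=8; [6,8) fires=1
i=9 t=9 v=9: → [8,10); WM=9
i=10 t=10 v=3: → [10,12); WM=10; [8,10) fires=1
i=11 t=10 v=4: → [10,12); WM=10
i=12 t=8 v=2: DROP (t<10-1); WM=10
i=13 t=11 v=8: → [10,12); WM=11
i=14 t=12 v=9: → [12,14); WM=12; [10,12) fires=3
i=15 t=14 v=9: → [14,16); WM=14; [12,14) fires=1
i=16 t=19 v=4: → [18,20); WM=19; [14,16) fires=1
i=17 t=19 v=8: → [18,20); WM=19
i=18 t=20 v=6: → [20,22); WM=20; [18,20) fires=2
i=19 t=21 v=5: → [20,22); WM=21
i=20 t=21 v=2: → [20,22); WM=21

3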